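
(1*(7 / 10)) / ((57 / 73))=511 / 570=0.90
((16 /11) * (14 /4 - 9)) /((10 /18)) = -72 /5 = -14.40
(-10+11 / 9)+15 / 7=-418 / 63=-6.63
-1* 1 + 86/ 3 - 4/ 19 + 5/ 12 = 6355/ 228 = 27.87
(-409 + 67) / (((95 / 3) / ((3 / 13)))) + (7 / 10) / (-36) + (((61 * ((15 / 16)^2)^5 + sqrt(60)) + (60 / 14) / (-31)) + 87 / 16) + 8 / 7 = 2 * sqrt(15) + 1002793042976346905 / 27915500717604864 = 43.67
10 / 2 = 5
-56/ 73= -0.77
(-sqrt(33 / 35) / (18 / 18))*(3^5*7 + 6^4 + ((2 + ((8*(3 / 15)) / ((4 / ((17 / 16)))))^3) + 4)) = -192196913*sqrt(1155) / 2240000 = -2916.01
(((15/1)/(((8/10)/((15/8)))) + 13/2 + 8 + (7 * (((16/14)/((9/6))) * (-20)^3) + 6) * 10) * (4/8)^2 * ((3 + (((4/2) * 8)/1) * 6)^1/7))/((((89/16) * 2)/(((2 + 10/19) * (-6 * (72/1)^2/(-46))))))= -63047774205504/272251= -231579587.24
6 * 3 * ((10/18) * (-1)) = -10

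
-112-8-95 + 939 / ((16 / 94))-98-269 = 39477 / 8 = 4934.62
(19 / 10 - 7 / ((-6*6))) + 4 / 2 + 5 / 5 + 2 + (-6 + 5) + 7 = 2357 / 180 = 13.09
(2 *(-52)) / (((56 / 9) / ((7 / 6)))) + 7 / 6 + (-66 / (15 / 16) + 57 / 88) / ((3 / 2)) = -42791 / 660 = -64.83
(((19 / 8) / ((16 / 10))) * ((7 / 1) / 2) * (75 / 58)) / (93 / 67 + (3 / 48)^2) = 26733 / 5539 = 4.83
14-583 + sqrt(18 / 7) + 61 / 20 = -11319 / 20 + 3*sqrt(14) / 7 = -564.35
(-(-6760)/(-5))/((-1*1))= 1352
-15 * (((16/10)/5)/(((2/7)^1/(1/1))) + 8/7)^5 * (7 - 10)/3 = 29214414332928/32826171875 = 889.97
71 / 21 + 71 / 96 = 923 / 224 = 4.12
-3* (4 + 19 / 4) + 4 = -89 / 4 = -22.25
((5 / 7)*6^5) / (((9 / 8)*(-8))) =-4320 / 7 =-617.14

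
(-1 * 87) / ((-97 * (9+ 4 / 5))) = 435 / 4753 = 0.09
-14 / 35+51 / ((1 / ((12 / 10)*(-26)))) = -7958 / 5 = -1591.60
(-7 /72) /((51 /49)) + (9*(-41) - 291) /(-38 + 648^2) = -4306987 /45345528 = -0.09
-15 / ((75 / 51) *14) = -51 / 70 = -0.73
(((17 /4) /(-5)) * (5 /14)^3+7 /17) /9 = 69607 /1679328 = 0.04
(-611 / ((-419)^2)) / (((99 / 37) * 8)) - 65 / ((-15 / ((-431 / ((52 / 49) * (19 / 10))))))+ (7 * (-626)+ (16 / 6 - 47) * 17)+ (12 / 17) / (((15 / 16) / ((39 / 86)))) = -58530372923440631 / 9655932246840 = -6061.60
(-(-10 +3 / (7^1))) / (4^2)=67 / 112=0.60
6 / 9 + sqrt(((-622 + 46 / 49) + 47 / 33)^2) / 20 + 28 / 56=346561 / 10780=32.15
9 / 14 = 0.64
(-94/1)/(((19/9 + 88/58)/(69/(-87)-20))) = 538.69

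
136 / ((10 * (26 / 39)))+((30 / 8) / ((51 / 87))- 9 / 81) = 81659 / 3060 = 26.69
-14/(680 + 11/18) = -252/12251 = -0.02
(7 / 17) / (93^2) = 7 / 147033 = 0.00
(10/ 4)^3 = 125/ 8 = 15.62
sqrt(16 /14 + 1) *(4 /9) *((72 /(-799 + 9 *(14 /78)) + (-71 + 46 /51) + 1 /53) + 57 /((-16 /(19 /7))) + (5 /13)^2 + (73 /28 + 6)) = -384687424223 *sqrt(105) /85234704516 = -46.25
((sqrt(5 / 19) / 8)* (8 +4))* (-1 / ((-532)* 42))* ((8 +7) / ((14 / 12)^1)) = 45* sqrt(95) / 990584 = 0.00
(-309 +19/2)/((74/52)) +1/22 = -171277/814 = -210.41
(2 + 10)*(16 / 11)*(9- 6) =576 / 11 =52.36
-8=-8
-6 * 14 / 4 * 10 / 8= -105 / 4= -26.25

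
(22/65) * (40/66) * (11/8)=11/39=0.28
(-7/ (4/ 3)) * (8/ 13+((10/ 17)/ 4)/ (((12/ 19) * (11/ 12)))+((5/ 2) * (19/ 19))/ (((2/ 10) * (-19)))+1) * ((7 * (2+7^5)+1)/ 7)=-106912.50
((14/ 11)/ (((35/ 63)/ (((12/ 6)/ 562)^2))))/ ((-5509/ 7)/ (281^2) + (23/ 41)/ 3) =7749/ 47280805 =0.00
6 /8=3 /4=0.75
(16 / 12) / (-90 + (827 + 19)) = 1 / 567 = 0.00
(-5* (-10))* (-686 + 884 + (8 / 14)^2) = 485900 / 49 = 9916.33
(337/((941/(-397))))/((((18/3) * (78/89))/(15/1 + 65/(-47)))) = -1905155360/5174559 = -368.18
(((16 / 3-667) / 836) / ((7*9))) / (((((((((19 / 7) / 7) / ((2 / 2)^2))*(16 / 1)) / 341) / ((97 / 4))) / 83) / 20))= -17339639975 / 623808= -27796.44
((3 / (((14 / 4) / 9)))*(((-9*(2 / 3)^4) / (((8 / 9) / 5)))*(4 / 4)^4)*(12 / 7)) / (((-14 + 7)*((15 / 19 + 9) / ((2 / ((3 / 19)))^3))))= 41702720 / 10633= 3922.01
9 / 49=0.18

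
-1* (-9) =9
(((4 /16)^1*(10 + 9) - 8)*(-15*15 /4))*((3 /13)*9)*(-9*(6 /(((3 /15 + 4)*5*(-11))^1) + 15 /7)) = -8912025 /1232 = -7233.79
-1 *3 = -3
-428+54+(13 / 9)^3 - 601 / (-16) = -3889055 / 11664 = -333.42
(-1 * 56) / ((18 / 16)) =-448 / 9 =-49.78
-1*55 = -55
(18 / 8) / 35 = 9 / 140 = 0.06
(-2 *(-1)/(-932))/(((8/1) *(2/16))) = -1/466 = -0.00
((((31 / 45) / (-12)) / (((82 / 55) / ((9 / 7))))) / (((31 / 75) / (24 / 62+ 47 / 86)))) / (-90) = 136895 / 110180448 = 0.00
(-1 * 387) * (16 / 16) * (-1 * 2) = 774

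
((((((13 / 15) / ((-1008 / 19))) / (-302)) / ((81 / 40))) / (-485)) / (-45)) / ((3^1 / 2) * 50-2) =247 / 14731971641100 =0.00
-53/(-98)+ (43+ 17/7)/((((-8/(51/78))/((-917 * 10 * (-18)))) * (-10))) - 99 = 155904139/2548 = 61186.87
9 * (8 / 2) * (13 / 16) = 117 / 4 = 29.25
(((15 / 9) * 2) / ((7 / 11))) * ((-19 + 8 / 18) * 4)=-73480 / 189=-388.78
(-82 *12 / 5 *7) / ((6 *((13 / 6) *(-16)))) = 861 / 130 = 6.62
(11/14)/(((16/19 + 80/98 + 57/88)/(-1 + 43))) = 2703624/188939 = 14.31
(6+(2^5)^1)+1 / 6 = 229 / 6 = 38.17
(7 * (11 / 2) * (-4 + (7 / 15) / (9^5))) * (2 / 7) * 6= -77944526 / 295245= -264.00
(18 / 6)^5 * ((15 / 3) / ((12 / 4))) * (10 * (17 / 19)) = 68850 / 19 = 3623.68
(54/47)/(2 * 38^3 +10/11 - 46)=297/28357168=0.00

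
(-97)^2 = 9409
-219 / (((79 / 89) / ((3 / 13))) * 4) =-58473 / 4108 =-14.23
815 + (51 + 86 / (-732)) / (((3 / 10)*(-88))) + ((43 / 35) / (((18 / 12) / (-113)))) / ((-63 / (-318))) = 41356219 / 119560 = 345.90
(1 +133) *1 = 134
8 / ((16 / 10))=5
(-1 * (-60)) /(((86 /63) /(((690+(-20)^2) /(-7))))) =-294300 /43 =-6844.19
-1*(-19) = 19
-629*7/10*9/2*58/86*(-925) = 212598855/172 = 1236039.85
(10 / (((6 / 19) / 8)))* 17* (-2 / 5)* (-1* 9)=15504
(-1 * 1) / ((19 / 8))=-8 / 19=-0.42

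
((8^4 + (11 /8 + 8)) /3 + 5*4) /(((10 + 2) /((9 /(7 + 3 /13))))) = 9217 /64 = 144.02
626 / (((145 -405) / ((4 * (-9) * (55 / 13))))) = 366.71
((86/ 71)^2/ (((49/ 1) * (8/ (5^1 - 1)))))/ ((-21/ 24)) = -29584/ 1729063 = -0.02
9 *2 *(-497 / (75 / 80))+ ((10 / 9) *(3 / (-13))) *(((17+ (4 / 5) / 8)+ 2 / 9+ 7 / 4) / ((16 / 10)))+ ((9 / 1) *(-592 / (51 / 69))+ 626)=-7698827249 / 477360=-16127.93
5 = 5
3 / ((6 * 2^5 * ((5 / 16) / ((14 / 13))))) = 7 / 130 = 0.05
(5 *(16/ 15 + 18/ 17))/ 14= 271/ 357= 0.76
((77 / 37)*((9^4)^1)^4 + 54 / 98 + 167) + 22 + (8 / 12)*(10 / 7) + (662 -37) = 3856285257881673.80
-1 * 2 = -2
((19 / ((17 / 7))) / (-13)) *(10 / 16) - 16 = -28953 / 1768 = -16.38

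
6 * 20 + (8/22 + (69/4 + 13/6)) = 18451/132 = 139.78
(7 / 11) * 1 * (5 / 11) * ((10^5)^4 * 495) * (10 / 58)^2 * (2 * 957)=23625000000000000000000000 / 29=814655172413793103448275.90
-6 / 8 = -3 / 4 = -0.75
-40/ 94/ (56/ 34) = -85/ 329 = -0.26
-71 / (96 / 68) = -1207 / 24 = -50.29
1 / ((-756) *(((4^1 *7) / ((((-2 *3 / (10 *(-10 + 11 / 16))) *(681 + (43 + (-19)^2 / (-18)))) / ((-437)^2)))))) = -12671 / 1129354381890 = -0.00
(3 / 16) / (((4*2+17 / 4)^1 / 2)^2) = 0.00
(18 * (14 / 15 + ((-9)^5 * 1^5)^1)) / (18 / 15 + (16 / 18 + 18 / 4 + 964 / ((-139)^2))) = -160099.41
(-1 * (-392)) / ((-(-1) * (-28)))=-14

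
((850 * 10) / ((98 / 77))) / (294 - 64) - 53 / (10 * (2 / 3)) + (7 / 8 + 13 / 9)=1356653 / 57960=23.41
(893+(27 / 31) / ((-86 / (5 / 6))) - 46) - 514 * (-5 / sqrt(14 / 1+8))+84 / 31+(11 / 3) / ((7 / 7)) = 1285 * sqrt(22) / 11+13650473 / 15996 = 1401.29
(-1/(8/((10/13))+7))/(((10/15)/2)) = -5/29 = -0.17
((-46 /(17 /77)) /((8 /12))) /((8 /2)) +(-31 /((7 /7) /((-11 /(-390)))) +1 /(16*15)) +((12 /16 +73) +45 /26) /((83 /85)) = -1.70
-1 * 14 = -14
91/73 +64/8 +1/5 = 9.45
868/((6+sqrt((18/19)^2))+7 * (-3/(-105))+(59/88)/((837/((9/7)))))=4723968480/38904157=121.43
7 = 7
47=47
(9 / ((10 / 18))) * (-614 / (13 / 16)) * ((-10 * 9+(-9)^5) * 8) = 376476035328 / 65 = 5791939005.05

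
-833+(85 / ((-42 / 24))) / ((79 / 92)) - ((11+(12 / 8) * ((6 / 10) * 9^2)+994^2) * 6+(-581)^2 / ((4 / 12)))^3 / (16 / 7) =-10114743326564481673678193 / 69125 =-146325400745959951879.61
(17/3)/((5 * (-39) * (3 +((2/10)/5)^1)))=-0.01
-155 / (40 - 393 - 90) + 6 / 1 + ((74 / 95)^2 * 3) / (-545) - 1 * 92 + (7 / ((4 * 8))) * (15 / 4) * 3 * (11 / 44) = -94870579455623 / 1115622848000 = -85.04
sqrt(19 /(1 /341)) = sqrt(6479) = 80.49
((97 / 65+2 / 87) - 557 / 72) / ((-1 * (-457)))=-844289 / 62024040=-0.01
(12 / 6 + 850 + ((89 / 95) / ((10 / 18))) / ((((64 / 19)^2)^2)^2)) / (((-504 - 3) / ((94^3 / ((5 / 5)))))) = -207487417978703073043399 / 148653972075315200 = -1395774.46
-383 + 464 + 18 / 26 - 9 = 945 / 13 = 72.69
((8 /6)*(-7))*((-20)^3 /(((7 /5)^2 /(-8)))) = -6400000 /21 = -304761.90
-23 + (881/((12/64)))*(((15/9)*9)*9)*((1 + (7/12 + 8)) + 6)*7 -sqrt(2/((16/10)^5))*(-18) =225*sqrt(5)/64 + 69193717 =69193724.86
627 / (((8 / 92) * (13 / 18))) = 129789 / 13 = 9983.77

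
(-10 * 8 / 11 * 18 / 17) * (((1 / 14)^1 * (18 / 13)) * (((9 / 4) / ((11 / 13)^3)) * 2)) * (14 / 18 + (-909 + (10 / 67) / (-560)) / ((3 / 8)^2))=29876263307280 / 817128851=36562.49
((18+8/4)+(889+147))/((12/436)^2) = 4182112/3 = 1394037.33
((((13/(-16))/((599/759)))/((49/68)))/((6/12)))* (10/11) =-2.60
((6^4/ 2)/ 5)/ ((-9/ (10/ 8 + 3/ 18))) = -102/ 5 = -20.40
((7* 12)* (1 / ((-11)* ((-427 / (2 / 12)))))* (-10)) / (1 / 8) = -160 / 671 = -0.24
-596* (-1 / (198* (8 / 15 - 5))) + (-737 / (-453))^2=298395083 / 151239033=1.97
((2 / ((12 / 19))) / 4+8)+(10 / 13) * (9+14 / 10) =403 / 24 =16.79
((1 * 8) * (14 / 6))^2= 3136 / 9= 348.44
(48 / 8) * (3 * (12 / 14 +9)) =1242 / 7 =177.43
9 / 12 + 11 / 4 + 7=21 / 2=10.50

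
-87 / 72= -29 / 24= -1.21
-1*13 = -13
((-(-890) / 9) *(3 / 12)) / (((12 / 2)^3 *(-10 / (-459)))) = 1513 / 288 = 5.25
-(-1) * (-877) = -877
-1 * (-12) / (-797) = -12 / 797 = -0.02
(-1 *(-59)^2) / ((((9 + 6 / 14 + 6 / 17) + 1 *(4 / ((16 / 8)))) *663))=-24367 / 54678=-0.45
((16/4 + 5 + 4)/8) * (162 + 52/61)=64571/244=264.64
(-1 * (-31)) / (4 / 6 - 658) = -93 / 1972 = -0.05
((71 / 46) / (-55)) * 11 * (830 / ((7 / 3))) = -17679 / 161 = -109.81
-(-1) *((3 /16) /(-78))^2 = 1 /173056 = 0.00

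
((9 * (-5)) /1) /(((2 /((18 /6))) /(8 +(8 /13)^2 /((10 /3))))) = -92556 /169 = -547.67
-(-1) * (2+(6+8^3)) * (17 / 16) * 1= 1105 / 2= 552.50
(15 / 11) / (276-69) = 5 / 759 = 0.01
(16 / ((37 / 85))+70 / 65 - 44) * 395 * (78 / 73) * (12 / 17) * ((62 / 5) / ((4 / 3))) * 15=-11767249080 / 45917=-256272.17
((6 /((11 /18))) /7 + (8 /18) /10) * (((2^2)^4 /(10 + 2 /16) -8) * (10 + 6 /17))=3208960 /12393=258.93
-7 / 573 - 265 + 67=-113461 / 573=-198.01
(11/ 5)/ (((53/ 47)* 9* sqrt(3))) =517* sqrt(3)/ 7155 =0.13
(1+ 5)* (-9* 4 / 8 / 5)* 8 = -216 / 5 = -43.20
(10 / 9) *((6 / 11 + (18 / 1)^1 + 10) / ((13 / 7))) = 21980 / 1287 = 17.08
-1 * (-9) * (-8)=-72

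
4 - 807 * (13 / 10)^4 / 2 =-22968727 / 20000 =-1148.44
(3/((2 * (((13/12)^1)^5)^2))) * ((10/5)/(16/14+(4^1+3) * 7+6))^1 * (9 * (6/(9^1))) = 2600529297408/18059462432219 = 0.14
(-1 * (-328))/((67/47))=15416/67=230.09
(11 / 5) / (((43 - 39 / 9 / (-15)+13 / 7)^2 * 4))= 218295 / 808947364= 0.00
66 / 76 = 33 / 38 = 0.87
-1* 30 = -30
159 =159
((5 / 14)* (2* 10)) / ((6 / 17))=425 / 21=20.24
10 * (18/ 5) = 36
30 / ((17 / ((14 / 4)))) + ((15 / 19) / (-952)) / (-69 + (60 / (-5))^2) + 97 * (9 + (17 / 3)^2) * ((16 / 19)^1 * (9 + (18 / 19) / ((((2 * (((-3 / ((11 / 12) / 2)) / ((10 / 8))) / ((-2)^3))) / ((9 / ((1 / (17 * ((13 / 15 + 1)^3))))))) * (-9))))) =-99583397939393 / 417561480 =-238487.99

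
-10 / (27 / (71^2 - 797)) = -42440 / 27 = -1571.85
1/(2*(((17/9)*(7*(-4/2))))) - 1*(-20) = 9511/476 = 19.98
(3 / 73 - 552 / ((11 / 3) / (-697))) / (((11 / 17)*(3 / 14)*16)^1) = 3342272437 / 70664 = 47298.09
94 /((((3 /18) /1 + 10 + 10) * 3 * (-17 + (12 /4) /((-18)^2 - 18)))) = -19176 /209693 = -0.09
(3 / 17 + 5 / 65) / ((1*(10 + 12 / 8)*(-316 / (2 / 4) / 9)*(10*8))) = -63 / 16062280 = -0.00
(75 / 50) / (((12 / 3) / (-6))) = -9 / 4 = -2.25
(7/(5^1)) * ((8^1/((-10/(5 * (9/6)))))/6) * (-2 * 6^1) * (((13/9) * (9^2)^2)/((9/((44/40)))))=486486/25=19459.44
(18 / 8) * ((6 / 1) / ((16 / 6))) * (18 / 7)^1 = 729 / 56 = 13.02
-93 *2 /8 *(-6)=279 /2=139.50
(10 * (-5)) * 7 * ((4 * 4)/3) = -5600/3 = -1866.67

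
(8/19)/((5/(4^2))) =128/95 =1.35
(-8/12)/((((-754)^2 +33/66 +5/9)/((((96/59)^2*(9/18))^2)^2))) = -5410421842378752/1502560944949361319547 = -0.00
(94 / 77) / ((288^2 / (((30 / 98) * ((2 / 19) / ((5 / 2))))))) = 47 / 247750272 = 0.00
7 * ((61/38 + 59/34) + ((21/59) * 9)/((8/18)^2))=136.90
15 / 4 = 3.75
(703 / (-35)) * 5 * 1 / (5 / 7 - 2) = 703 / 9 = 78.11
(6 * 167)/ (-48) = -20.88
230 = 230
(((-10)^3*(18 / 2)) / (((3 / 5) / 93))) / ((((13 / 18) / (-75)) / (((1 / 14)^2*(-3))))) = -1412437500 / 637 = -2217327.32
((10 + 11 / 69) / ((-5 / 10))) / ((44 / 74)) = -25937 / 759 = -34.17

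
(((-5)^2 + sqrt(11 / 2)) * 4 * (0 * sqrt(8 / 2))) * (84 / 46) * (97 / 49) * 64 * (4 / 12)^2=0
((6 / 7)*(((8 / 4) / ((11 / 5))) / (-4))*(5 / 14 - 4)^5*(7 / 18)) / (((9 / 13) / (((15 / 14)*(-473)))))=-35576.40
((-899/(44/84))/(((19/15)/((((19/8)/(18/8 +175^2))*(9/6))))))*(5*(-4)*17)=72212175/1347599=53.59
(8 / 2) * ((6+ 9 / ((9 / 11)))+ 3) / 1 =80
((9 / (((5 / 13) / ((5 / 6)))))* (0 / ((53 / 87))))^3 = 0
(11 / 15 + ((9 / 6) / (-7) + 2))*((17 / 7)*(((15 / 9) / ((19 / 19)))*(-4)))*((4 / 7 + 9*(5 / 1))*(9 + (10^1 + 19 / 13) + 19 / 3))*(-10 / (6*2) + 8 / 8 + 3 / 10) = -1199144606 / 51597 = -23240.59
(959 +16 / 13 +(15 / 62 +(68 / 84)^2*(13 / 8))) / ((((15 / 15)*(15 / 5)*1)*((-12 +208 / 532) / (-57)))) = 493522664995 / 313604928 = 1573.71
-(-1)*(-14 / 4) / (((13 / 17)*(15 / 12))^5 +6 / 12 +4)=-0.66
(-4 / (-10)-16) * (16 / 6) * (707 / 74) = -73528 / 185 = -397.45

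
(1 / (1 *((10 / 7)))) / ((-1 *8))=-7 / 80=-0.09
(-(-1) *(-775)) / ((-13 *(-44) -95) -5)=-775 / 472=-1.64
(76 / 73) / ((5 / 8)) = 1.67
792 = 792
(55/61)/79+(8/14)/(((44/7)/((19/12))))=98821/636108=0.16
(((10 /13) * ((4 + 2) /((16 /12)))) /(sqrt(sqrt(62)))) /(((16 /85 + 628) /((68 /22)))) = 65025 * 62^(3 /4) /236704468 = 0.01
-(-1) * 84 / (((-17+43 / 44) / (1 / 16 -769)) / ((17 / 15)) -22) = -511258 / 133789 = -3.82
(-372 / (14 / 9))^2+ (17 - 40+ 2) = 2801247 / 49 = 57168.31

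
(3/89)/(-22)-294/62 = -287919/60698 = -4.74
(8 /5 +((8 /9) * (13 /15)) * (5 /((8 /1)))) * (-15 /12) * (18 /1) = -281 /6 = -46.83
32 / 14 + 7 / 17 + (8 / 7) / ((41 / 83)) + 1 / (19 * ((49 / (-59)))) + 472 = 309494698 / 648907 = 476.95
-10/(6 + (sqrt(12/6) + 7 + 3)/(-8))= -1520/721 - 40 * sqrt(2)/721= -2.19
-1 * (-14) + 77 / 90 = 1337 / 90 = 14.86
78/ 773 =0.10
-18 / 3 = -6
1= 1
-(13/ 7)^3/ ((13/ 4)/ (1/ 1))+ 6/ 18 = -1685/ 1029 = -1.64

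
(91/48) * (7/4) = 637/192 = 3.32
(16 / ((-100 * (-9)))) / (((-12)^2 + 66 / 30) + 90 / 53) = 0.00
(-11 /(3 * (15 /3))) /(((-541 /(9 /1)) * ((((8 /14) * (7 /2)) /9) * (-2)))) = -297 /10820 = -0.03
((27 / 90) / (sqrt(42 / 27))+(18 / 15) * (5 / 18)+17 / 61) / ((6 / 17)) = 51 * sqrt(14) / 280+952 / 549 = 2.42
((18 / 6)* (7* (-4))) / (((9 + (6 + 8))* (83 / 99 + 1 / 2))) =-16632 / 6095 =-2.73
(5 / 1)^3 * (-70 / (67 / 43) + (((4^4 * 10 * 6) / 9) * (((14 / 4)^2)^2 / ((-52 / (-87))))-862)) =46552688500 / 871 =53447403.56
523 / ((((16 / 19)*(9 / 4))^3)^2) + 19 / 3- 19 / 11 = 380945258417 / 23944605696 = 15.91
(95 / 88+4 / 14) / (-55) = -841 / 33880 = -0.02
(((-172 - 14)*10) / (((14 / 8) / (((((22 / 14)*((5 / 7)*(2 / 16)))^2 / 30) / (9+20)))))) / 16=-93775 / 62387584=-0.00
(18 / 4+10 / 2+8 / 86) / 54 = 275 / 1548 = 0.18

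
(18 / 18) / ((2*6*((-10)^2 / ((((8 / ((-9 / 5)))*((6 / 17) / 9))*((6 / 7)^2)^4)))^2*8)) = 644972544 / 240107923365367225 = 0.00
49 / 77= 7 / 11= 0.64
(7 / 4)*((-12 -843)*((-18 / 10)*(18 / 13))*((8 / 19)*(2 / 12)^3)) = 189 / 26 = 7.27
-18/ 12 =-3/ 2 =-1.50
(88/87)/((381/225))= 2200/3683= 0.60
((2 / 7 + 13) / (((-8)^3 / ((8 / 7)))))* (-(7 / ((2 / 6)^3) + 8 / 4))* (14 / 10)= 17763 / 2240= 7.93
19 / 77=0.25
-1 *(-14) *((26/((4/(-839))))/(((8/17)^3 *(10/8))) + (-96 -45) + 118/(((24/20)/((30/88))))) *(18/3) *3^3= -335074479327/3520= -95191613.45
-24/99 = -8/33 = -0.24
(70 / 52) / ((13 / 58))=1015 / 169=6.01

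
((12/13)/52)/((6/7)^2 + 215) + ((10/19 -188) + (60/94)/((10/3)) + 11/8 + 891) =8998923442485/12762748856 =705.09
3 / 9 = 1 / 3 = 0.33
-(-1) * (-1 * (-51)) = 51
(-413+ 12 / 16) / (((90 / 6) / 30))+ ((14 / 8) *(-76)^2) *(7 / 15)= 116777 / 30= 3892.57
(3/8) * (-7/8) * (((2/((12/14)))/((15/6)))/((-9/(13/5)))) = 637/7200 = 0.09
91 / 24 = 3.79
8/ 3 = 2.67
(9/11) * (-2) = -18/11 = -1.64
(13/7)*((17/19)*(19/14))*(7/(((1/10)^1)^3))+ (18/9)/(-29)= 3204486/203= 15785.65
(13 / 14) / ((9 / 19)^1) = 247 / 126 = 1.96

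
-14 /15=-0.93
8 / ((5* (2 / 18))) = 72 / 5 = 14.40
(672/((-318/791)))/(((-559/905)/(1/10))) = 8017576/29627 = 270.62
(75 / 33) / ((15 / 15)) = 25 / 11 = 2.27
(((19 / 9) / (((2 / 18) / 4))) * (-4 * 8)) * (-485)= 1179520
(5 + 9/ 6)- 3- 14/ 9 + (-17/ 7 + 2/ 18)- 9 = -1181/ 126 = -9.37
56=56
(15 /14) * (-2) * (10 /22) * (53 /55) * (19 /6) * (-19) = 95665 /1694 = 56.47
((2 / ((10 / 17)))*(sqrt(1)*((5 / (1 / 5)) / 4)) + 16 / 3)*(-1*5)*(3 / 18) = -22.15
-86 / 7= -12.29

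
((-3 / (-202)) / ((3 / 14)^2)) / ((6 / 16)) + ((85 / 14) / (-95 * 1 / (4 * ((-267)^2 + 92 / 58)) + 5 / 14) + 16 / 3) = 29053891322 / 1251692091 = 23.21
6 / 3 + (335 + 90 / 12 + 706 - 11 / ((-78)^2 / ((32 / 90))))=143802857 / 136890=1050.50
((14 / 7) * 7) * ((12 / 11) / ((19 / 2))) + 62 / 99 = 382 / 171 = 2.23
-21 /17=-1.24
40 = 40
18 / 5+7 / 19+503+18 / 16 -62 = 339031 / 760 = 446.09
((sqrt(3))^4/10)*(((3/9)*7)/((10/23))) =483/100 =4.83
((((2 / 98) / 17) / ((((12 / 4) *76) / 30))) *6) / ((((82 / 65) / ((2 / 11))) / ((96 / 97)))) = 93600 / 692383769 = 0.00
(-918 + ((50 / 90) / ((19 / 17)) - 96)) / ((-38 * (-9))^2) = -173309 / 20000844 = -0.01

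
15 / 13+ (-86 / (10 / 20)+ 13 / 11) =-24262 / 143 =-169.66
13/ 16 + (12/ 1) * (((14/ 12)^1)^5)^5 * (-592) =-49619418617103033007555/ 148074416822550528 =-335097.85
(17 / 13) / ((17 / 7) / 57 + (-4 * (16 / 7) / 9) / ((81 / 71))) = -1648269 / 1068665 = -1.54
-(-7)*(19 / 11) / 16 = 133 / 176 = 0.76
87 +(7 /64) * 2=87.22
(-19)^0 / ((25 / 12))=12 / 25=0.48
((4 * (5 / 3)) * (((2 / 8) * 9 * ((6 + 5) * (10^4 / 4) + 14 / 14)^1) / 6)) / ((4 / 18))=1237545 / 4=309386.25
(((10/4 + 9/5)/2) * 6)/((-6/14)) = -301/10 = -30.10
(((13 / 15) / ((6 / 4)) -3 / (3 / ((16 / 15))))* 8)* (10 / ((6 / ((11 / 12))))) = -484 / 81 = -5.98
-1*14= -14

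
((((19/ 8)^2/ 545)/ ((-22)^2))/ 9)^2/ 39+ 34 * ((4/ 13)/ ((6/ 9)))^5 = 18309863994098030654881/ 25713826600547907993600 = 0.71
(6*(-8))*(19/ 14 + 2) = -1128/ 7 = -161.14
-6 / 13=-0.46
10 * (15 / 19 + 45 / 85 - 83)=-263830 / 323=-816.81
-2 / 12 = -1 / 6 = -0.17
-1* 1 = -1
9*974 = 8766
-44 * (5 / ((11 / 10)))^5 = -1250000000 / 14641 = -85376.68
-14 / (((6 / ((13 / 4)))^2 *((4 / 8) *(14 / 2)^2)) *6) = -169 / 6048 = -0.03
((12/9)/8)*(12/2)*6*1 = 6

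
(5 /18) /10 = 1 /36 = 0.03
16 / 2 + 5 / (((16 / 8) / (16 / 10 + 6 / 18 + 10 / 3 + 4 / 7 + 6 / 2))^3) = 101749544 / 231525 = 439.48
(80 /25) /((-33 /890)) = -2848 /33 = -86.30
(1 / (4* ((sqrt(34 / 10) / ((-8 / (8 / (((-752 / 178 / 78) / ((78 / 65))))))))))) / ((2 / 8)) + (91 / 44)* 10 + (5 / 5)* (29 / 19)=470* sqrt(85) / 177021 + 9283 / 418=22.23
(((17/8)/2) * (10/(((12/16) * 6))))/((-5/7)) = -119/36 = -3.31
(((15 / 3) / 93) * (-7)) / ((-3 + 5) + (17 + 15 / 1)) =-35 / 3162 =-0.01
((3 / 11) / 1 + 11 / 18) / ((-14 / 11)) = -25 / 36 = -0.69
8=8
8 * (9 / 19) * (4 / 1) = 288 / 19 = 15.16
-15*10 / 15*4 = -40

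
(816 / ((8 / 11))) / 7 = 1122 / 7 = 160.29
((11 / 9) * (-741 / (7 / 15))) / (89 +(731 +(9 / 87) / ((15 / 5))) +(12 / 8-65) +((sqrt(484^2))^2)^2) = -71630 / 2025418632979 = -0.00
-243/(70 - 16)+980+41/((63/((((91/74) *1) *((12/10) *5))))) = 217627/222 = 980.30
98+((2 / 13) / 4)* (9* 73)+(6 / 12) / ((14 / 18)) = 11276 / 91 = 123.91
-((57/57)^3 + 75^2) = -5626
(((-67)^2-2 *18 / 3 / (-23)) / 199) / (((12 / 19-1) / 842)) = -51560.21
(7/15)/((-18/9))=-7/30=-0.23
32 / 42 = 16 / 21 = 0.76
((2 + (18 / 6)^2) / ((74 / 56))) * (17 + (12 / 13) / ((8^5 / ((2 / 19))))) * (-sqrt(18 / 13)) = -3972993717 * sqrt(26) / 121658368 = -166.52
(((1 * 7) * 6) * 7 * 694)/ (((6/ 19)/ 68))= 43935752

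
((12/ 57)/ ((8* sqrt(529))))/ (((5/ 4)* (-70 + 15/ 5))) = -2/ 146395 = -0.00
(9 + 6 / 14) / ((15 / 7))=22 / 5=4.40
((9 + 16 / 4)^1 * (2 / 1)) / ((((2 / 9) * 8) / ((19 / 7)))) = 2223 / 56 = 39.70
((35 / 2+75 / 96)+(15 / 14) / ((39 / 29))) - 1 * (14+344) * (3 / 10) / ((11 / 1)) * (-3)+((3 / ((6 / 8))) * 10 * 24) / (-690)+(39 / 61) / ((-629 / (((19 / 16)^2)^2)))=13597656954121507 / 289462513500160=46.98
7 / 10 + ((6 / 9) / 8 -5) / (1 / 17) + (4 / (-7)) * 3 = -35531 / 420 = -84.60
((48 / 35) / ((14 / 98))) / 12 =4 / 5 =0.80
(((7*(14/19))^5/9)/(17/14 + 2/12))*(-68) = -4302662992768/215420613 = -19973.31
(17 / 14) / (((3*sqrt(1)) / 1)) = 17 / 42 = 0.40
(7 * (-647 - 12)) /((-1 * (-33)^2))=4613 /1089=4.24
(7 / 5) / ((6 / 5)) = 1.17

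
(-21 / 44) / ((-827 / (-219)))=-4599 / 36388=-0.13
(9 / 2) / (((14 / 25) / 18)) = 2025 / 14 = 144.64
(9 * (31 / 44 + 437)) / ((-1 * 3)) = -57777 / 44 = -1313.11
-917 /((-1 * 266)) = 131 /38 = 3.45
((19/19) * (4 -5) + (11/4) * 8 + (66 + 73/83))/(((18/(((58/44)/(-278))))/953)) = -100792139/4568652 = -22.06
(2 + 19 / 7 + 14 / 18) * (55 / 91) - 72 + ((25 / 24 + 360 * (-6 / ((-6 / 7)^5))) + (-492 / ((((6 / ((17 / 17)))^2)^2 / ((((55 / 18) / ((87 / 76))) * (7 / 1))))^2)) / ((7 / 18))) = 1746441344772143 / 379602637596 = 4600.71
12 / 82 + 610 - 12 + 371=969.15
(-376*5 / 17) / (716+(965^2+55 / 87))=-81780 / 689170837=-0.00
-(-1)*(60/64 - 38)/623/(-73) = 0.00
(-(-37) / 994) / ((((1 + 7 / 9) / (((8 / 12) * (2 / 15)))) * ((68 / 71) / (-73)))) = -2701 / 19040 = -0.14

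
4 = 4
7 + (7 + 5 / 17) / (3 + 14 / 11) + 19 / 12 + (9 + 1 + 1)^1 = 204133 / 9588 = 21.29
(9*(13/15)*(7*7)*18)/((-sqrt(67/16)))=-137592*sqrt(67)/335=-3361.91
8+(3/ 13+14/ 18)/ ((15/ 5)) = 8.34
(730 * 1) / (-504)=-365 / 252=-1.45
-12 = -12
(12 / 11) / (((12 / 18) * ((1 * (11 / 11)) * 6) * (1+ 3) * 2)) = 3 / 88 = 0.03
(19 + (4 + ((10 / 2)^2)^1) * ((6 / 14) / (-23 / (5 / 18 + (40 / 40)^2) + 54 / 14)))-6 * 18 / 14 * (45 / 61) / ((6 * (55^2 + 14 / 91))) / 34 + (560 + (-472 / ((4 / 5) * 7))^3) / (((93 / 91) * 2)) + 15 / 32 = -6381553671735019423 / 21805698950112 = -292655.31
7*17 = 119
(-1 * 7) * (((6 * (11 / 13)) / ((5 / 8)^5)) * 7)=-105971712 / 40625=-2608.53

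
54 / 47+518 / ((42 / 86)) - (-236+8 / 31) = 5671624 / 4371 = 1297.56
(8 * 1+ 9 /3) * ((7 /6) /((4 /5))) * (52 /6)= 5005 /36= 139.03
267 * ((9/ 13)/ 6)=801/ 26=30.81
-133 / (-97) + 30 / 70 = 1222 / 679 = 1.80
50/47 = 1.06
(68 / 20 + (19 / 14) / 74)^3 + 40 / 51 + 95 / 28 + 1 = 319841356946393 / 7088583432000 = 45.12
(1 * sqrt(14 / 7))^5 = 5.66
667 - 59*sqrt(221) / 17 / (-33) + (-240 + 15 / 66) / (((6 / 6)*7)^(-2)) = -243801 / 22 + 59*sqrt(221) / 561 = -11080.30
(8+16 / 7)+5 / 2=179 / 14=12.79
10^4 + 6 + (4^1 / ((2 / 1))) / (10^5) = 500300001 / 50000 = 10006.00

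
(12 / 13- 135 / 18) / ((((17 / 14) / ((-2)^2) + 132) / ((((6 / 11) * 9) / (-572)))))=0.00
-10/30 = -1/3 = -0.33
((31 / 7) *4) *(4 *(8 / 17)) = 3968 / 119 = 33.34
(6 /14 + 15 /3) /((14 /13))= 5.04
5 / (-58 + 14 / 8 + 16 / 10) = -100 / 1093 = -0.09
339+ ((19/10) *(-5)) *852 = -7755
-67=-67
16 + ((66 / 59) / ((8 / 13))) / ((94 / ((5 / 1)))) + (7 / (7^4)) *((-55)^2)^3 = 614067454106527 / 7609112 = 80701592.26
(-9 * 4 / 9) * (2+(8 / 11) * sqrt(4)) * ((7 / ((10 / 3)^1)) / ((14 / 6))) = -12.44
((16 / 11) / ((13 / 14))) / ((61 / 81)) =18144 / 8723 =2.08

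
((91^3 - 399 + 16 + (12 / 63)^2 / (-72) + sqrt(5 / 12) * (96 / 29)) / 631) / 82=8 * sqrt(15) / 750259 + 1494701585 / 102681999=14.56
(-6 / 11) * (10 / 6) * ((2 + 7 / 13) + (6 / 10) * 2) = -486 / 143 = -3.40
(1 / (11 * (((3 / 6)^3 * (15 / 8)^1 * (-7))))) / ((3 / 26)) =-1664 / 3465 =-0.48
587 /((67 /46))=27002 /67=403.01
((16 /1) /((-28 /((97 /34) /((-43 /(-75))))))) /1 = -2.84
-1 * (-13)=13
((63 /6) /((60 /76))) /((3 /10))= 133 /3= 44.33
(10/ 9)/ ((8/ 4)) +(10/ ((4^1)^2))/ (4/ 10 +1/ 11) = 395/ 216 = 1.83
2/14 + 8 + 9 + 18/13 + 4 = 2050/91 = 22.53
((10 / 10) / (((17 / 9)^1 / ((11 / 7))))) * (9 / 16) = 891 / 1904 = 0.47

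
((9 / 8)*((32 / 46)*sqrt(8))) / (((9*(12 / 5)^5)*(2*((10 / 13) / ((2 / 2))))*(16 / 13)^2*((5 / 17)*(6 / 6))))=4668625*sqrt(2) / 1465122816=0.00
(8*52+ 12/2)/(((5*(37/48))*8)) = 2532/185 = 13.69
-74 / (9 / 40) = -2960 / 9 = -328.89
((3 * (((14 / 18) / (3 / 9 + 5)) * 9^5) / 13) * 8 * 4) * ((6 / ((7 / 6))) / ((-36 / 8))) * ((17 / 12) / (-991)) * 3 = 4015332 / 12883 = 311.68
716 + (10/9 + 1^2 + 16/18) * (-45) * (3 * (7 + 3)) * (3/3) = -3334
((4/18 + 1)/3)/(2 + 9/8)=88/675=0.13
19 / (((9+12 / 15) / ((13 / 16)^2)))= 16055 / 12544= 1.28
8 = 8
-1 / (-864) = 1 / 864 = 0.00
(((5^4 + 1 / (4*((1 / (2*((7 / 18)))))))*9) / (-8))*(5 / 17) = -206.87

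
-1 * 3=-3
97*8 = 776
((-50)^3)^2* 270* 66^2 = 18376875000000000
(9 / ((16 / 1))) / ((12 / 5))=15 / 64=0.23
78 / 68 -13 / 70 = 572 / 595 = 0.96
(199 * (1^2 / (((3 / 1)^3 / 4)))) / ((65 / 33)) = 8756 / 585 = 14.97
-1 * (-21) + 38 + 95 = 154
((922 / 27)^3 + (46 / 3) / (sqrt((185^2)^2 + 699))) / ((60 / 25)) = 115 * sqrt(292837831) / 10542161916 + 979721810 / 59049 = 16591.68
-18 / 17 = -1.06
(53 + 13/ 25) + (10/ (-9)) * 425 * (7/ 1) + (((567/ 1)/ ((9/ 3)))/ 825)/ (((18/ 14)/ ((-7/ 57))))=-152928001/ 47025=-3252.06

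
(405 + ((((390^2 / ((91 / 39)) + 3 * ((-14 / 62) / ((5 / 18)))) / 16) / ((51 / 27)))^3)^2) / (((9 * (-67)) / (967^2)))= -107964514214023946777407079468672758309153605631311364329 / 691650478976396975665917952000000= -156096926837678523952894.20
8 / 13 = 0.62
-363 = -363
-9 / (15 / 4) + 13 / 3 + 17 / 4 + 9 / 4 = 253 / 30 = 8.43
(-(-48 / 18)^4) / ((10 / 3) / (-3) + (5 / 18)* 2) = 4096 / 45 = 91.02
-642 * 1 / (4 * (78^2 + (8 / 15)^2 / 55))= -3972375 / 150579128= -0.03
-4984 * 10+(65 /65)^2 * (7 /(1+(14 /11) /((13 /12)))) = -15499239 /311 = -49836.78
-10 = -10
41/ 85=0.48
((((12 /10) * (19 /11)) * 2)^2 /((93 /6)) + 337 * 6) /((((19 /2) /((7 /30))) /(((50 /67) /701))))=885346084 /16736455615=0.05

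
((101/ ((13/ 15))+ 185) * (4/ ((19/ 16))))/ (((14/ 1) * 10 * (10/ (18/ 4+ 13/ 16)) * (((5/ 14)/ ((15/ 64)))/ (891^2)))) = 1983908619/ 988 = 2008004.68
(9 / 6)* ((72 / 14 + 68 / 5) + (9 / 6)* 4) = 37.11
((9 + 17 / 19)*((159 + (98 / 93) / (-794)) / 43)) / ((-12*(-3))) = 275908330 / 271480113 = 1.02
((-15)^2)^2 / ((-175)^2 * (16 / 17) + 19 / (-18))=15491250 / 8819677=1.76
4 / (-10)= -2 / 5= -0.40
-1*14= -14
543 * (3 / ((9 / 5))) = 905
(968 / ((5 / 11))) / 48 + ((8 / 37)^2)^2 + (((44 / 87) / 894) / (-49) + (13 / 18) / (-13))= 87920711451484 / 1984071171845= 44.31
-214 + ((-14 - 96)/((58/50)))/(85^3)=-30490100/142477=-214.00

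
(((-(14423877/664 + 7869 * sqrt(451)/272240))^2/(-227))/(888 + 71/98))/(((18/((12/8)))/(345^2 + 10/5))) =-1658319434895630639763911/71477456815168000 -220659113218558833 * sqrt(451)/3573872840758400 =-23201904.91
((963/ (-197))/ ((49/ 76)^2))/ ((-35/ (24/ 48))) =2781144/ 16554895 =0.17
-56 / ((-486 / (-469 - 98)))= -196 / 3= -65.33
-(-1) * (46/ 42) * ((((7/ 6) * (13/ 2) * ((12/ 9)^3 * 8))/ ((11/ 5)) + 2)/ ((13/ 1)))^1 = 1380506/ 243243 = 5.68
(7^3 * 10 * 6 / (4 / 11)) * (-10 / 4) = -282975 / 2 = -141487.50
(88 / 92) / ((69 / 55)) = 1210 / 1587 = 0.76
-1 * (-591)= 591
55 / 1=55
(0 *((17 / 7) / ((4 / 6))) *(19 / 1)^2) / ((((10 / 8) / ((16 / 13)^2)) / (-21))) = 0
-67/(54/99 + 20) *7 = -5159/226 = -22.83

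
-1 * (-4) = 4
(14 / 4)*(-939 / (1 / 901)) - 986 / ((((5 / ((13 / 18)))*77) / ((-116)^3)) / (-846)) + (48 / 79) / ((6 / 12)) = -148756303014703 / 60830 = -2445443087.53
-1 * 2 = -2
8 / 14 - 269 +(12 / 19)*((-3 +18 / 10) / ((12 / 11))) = -178967 / 665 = -269.12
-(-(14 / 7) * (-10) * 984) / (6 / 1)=-3280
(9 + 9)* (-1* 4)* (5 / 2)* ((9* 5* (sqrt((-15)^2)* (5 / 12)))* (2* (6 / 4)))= -151875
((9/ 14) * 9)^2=33.47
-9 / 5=-1.80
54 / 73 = 0.74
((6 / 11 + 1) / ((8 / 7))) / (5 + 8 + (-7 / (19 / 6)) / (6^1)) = 2261 / 21120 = 0.11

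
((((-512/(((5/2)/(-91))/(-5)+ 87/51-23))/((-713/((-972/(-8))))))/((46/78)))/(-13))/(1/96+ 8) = 55431806976/830637605477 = 0.07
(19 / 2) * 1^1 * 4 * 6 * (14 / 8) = 399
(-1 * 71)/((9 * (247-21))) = -0.03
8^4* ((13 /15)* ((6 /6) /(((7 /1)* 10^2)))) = 13312 /2625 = 5.07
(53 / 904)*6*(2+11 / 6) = 1219 / 904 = 1.35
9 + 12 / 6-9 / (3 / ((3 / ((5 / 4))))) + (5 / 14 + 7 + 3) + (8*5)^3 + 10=4481691 / 70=64024.16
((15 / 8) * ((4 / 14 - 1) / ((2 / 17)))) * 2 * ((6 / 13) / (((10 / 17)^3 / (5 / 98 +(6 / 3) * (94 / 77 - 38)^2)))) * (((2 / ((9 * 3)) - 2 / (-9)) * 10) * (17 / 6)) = -45551143765357 / 38846808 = -1172583.96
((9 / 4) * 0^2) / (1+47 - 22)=0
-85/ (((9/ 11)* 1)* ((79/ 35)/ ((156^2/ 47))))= -88488400/ 3713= -23832.05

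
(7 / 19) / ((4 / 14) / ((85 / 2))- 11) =-0.03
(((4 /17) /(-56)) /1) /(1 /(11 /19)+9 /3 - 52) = 11 /123760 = 0.00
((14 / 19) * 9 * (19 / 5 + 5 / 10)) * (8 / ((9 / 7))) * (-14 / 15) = -235984 / 1425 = -165.60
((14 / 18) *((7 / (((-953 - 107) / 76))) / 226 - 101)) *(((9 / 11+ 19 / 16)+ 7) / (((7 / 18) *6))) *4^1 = -639180097 / 527032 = -1212.79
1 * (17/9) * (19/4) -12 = -109/36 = -3.03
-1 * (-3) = 3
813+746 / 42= 17446 / 21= 830.76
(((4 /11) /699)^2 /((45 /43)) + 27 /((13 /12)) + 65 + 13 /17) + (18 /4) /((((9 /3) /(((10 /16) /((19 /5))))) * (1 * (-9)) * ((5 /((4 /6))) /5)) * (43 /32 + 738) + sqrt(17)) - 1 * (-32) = 95634754794227462599289662478 /779497124107820969289498345 - 180000 * sqrt(17) /1325775557582401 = 122.69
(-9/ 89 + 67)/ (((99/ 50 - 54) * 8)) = -74425/ 462978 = -0.16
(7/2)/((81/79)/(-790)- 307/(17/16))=-3713395/306559297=-0.01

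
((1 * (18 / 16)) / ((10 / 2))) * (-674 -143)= -7353 / 40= -183.82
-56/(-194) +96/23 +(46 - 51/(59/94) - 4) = -4579592/131629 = -34.79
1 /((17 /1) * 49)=0.00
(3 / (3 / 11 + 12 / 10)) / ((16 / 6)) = 0.76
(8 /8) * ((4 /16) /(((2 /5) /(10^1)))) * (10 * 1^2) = 125 /2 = 62.50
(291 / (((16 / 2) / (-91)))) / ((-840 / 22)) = 13871 / 160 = 86.69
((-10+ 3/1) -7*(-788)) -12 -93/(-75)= 137456/25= 5498.24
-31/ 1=-31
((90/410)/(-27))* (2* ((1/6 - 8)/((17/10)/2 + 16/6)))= 940/25953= 0.04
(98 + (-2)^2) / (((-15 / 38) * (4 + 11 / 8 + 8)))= -19.32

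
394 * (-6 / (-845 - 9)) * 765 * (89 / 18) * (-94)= -420266010 / 427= -984229.53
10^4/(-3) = -10000/3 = -3333.33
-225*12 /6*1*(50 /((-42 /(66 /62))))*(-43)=-5321250 /217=-24521.89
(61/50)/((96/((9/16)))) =183/25600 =0.01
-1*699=-699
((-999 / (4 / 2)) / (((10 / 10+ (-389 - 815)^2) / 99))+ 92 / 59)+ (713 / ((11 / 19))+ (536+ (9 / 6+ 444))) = 2214.57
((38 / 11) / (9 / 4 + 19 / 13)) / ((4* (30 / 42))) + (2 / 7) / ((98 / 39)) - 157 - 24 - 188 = -368.56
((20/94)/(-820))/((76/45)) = -0.00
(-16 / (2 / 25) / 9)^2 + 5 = 40405 / 81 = 498.83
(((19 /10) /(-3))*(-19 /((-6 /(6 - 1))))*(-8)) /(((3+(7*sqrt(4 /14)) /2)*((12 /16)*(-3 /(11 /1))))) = -5776 /27+2888*sqrt(14) /81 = -80.52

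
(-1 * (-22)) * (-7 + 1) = -132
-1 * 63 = -63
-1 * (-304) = 304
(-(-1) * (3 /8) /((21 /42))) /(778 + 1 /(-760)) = 190 /197093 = 0.00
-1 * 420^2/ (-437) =176400/ 437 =403.66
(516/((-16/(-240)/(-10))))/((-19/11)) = 851400/19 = 44810.53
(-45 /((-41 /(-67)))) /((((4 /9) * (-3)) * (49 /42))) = 27135 /574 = 47.27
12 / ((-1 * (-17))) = 12 / 17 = 0.71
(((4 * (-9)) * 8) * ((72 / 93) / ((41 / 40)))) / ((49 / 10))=-2764800 / 62279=-44.39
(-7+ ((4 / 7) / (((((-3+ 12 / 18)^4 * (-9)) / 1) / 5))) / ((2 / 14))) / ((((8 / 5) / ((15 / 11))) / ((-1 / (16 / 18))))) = 11466225 / 1690304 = 6.78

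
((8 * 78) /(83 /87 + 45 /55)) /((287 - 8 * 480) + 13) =-12441 /125080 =-0.10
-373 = -373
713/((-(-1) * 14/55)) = 39215/14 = 2801.07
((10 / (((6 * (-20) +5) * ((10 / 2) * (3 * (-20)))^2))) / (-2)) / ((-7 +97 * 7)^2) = 1 / 934778880000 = 0.00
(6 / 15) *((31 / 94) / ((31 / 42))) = 42 / 235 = 0.18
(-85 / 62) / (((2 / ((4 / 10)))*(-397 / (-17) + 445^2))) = -0.00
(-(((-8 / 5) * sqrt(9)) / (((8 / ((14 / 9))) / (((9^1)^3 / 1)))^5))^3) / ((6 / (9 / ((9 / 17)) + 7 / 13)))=103243625902720205158796178745545701249399559 / 1703936000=60591258065279567518261350000000000.00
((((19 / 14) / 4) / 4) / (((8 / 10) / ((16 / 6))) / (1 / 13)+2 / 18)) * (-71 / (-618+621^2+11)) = -3195 / 819352352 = -0.00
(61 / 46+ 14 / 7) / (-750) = -51 / 11500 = -0.00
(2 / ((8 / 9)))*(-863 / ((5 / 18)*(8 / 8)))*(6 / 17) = -2467.16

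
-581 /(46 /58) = -16849 /23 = -732.57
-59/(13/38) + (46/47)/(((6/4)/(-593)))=-1025350/1833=-559.38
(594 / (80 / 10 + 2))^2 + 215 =93584 / 25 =3743.36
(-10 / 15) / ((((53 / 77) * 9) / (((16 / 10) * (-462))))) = 189728 / 2385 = 79.55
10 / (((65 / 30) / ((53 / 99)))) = 1060 / 429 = 2.47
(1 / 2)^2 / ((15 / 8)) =2 / 15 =0.13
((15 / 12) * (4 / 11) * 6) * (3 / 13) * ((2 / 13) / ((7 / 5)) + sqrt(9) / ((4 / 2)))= 13185 / 13013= 1.01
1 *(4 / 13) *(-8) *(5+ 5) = -320 / 13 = -24.62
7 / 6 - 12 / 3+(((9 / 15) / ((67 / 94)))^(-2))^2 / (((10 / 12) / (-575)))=-1451348186647 / 1054011096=-1376.98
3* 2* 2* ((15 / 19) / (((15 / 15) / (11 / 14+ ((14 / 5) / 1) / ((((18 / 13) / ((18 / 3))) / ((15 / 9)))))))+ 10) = 42430 / 133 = 319.02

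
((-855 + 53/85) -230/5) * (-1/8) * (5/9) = 19133/306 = 62.53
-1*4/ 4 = -1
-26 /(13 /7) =-14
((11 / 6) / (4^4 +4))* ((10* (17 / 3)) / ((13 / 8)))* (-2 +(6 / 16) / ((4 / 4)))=-187 / 468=-0.40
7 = 7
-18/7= -2.57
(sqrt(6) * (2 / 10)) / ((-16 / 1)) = -sqrt(6) / 80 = -0.03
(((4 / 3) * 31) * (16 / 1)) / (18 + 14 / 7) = 496 / 15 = 33.07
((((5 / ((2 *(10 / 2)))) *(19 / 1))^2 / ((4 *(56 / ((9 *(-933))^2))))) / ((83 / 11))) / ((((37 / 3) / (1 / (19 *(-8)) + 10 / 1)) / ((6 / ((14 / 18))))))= 37003372293591 / 1572352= 23533771.25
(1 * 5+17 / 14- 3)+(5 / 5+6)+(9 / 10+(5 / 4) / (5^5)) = 194507 / 17500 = 11.11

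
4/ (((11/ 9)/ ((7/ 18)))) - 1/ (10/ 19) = -69/ 110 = -0.63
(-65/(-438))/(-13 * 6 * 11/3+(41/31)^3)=-387283/740334318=-0.00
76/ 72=19/ 18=1.06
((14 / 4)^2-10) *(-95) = -855 / 4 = -213.75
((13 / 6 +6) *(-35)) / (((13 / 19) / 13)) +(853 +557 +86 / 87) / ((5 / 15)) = -208429 / 174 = -1197.87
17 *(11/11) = 17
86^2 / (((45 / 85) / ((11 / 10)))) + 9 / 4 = 2766509 / 180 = 15369.49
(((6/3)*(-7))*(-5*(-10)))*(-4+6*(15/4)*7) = -107450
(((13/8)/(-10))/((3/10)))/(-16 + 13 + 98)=-13/2280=-0.01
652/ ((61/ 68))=726.82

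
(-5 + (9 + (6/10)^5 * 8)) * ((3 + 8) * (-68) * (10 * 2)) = -43216448/625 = -69146.32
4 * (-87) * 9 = -3132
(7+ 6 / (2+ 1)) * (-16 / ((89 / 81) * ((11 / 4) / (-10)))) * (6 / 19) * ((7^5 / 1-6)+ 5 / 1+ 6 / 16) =47047093920 / 18601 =2529277.67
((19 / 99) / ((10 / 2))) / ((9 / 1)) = 19 / 4455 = 0.00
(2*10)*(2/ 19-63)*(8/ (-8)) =23900/ 19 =1257.89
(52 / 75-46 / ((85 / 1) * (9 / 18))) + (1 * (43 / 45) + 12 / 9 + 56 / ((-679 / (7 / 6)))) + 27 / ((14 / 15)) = 159633911 / 5194350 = 30.73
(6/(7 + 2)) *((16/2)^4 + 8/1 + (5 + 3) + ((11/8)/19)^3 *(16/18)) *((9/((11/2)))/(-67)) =-242472017/3621552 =-66.95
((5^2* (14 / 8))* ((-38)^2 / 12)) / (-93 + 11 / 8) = -126350 / 2199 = -57.46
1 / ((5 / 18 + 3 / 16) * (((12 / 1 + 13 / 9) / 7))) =9072 / 8107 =1.12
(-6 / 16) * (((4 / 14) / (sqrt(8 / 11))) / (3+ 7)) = -3 * sqrt(22) / 1120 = -0.01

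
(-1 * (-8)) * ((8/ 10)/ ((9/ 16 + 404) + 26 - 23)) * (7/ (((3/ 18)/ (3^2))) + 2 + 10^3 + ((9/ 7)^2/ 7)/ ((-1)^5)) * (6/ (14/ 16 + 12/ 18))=84.32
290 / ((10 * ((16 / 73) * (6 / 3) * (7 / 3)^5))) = 514431 / 537824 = 0.96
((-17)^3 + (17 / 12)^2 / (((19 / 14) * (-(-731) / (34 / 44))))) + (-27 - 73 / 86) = -6394088801 / 1294128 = -4940.85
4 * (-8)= -32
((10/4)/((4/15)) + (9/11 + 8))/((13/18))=14409/572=25.19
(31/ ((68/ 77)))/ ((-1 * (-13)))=2387/ 884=2.70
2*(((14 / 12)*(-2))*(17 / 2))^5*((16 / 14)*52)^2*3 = -5267510446016 / 81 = -65030993160.69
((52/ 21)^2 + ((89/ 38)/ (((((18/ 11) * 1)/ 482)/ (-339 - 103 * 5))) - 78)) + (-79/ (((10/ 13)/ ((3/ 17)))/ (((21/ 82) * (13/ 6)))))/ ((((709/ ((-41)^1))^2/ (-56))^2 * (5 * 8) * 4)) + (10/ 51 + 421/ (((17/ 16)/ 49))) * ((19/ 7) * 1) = -214574091200195964685829/ 399929594769334700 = -536529.66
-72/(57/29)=-696/19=-36.63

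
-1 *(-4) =4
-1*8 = -8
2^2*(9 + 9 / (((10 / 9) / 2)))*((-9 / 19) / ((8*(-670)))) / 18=63 / 127300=0.00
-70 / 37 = -1.89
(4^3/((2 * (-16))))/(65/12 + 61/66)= -88/279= -0.32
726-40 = 686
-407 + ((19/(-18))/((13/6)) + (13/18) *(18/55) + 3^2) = -854248/2145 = -398.25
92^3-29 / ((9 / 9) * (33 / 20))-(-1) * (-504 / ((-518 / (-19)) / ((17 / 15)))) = 4753655032 / 6105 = 778649.47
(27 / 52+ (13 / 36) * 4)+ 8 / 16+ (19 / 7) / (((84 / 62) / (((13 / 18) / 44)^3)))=4677903337885 / 1898743182336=2.46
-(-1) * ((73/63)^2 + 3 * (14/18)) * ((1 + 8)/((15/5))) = 14590/1323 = 11.03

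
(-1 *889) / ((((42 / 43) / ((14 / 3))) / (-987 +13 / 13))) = 37691822 / 9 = 4187980.22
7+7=14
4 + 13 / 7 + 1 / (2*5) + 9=1047 / 70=14.96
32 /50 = 16 /25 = 0.64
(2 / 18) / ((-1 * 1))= -1 / 9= -0.11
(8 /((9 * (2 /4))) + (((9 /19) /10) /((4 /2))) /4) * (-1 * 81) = -219609 /1520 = -144.48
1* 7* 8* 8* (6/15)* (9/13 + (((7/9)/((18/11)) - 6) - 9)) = -13050688/5265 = -2478.76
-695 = -695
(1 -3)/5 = -2/5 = -0.40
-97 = -97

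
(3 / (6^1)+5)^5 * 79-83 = 12720373 / 32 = 397511.66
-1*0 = 0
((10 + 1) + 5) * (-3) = -48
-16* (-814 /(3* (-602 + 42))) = -814 /105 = -7.75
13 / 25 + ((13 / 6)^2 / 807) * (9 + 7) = 111319 / 181575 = 0.61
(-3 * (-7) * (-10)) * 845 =-177450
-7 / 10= -0.70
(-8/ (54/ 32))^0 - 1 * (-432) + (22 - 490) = -35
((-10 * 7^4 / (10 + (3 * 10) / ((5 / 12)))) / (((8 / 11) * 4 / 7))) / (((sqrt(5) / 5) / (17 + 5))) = -10168235 * sqrt(5) / 656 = -34659.85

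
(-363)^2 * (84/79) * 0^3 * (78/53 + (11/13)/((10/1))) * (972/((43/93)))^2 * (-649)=0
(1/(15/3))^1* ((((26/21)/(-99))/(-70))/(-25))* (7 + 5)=-52/3031875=-0.00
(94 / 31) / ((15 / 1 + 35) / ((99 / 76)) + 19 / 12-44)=-37224 / 49507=-0.75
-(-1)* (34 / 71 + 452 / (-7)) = -31854 / 497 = -64.09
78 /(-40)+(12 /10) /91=-705 /364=-1.94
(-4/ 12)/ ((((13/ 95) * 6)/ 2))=-0.81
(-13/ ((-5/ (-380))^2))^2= 5638207744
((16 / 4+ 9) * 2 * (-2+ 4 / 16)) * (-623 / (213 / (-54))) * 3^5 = -123987591 / 71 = -1746304.10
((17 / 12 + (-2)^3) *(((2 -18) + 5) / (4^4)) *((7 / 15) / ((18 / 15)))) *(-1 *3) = -6083 / 18432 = -0.33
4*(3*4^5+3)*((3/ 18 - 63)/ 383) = -772850/ 383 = -2017.89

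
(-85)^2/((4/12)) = 21675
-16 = -16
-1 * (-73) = 73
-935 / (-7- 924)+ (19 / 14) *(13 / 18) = 66511 / 33516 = 1.98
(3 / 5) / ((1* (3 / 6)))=6 / 5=1.20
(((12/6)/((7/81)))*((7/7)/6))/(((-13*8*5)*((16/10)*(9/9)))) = -0.00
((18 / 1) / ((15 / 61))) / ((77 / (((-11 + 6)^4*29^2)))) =38475750 / 77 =499685.06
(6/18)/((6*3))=1/54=0.02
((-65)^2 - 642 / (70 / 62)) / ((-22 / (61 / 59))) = -7806353 / 45430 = -171.83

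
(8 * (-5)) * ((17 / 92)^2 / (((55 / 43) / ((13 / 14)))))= -161551 / 162932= -0.99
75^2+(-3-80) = 5542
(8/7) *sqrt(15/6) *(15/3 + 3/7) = 152 *sqrt(10)/49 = 9.81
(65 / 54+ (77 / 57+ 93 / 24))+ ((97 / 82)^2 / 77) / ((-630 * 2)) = 239081252017 / 37184661360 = 6.43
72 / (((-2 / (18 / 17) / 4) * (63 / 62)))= -17856 / 119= -150.05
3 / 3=1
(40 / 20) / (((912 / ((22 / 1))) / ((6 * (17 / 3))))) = 187 / 114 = 1.64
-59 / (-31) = 59 / 31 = 1.90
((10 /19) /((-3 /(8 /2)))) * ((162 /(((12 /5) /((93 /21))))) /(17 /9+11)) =-62775 /3857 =-16.28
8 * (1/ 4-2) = -14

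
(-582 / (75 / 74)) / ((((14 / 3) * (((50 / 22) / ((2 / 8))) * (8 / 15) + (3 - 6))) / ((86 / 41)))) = -61113492 / 437675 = -139.63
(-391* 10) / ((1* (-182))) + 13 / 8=23.11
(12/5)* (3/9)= 4/5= 0.80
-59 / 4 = -14.75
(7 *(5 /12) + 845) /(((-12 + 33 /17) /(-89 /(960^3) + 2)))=-12242976152209 /72619130880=-168.59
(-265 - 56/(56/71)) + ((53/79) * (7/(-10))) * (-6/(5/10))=-130494/395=-330.36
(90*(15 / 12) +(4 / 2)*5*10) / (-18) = -425 / 36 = -11.81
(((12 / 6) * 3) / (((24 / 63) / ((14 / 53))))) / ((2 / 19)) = 8379 / 212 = 39.52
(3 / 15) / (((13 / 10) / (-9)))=-18 / 13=-1.38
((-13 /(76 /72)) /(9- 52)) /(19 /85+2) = 2210 /17157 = 0.13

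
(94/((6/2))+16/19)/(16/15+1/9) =27510/1007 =27.32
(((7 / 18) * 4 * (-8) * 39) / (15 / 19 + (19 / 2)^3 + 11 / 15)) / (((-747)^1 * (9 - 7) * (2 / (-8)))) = -2213120 / 1462840389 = -0.00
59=59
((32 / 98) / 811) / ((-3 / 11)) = -0.00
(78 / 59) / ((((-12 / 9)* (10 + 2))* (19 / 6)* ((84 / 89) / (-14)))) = 3471 / 8968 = 0.39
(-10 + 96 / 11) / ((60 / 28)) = -98 / 165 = -0.59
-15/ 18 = -5/ 6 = -0.83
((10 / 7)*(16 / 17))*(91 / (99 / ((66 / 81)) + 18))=4160 / 4743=0.88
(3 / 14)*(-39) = -117 / 14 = -8.36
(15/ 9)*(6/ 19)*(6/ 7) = 60/ 133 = 0.45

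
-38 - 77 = -115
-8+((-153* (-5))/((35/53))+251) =9810/7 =1401.43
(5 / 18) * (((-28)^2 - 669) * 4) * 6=2300 / 3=766.67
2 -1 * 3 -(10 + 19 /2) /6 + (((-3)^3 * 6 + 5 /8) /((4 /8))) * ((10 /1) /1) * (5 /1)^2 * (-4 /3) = 1290949 /12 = 107579.08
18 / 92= 9 / 46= 0.20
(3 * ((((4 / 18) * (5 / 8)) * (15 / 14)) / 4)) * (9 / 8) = 225 / 1792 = 0.13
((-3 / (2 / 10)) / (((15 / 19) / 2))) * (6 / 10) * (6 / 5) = -684 / 25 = -27.36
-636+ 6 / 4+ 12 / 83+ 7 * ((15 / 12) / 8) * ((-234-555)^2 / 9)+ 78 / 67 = 13350030667 / 177952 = 75020.40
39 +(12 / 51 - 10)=497 / 17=29.24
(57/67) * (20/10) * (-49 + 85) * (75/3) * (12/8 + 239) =24675300/67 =368288.06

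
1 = 1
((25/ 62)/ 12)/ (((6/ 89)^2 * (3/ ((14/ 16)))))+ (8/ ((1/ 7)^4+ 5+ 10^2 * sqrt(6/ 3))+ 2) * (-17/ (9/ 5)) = -9977117647818625/ 596947324997376 -98001617000 * sqrt(2)/ 259091720919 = -17.25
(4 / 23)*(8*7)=224 / 23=9.74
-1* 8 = -8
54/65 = 0.83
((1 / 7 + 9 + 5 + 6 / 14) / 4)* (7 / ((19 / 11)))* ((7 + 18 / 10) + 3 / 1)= 33099 / 190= 174.21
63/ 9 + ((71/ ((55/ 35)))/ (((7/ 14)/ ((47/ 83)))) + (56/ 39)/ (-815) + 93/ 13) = 1895620942/ 29019705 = 65.32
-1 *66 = -66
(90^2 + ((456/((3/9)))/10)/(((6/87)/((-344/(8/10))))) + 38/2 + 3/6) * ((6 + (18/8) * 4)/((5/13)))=-65896623/2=-32948311.50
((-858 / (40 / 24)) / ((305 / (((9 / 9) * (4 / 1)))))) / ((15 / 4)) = -13728 / 7625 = -1.80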